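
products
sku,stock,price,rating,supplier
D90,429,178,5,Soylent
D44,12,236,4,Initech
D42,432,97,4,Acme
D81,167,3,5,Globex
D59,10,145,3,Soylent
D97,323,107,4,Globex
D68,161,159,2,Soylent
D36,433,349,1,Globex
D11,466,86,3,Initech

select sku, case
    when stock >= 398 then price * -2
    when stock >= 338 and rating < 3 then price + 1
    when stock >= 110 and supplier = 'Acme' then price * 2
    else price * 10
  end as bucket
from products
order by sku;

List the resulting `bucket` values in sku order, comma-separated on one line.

-172, -698, -194, 2360, 1450, 1590, 30, -356, 1070

sku=D11: stock >= 398 → -172
sku=D36: stock >= 398 → -698
sku=D42: stock >= 398 → -194
sku=D44: ELSE → 2360
sku=D59: ELSE → 1450
sku=D68: ELSE → 1590
sku=D81: ELSE → 30
sku=D90: stock >= 398 → -356
sku=D97: ELSE → 1070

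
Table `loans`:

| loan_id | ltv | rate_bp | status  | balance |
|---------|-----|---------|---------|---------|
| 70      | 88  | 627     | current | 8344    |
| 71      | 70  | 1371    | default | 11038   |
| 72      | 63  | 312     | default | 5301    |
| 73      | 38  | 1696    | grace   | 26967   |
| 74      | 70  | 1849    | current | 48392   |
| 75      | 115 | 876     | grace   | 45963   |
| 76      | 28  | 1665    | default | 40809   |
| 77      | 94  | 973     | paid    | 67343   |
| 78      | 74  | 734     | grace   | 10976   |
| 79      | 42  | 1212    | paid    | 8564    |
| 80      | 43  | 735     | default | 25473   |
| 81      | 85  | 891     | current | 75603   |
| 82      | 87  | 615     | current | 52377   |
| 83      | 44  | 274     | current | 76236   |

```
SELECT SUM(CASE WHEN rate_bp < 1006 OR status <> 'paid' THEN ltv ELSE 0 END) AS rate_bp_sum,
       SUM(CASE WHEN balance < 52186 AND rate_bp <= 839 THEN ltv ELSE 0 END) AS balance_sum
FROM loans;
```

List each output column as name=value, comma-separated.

[rate_bp_sum: rate_bp < 1006 OR status <> 'paid']
loan_id=70: ✓ → 88
loan_id=71: ✓ → 70
loan_id=72: ✓ → 63
loan_id=73: ✓ → 38
loan_id=74: ✓ → 70
loan_id=75: ✓ → 115
loan_id=76: ✓ → 28
loan_id=77: ✓ → 94
loan_id=78: ✓ → 74
loan_id=79: ✗
loan_id=80: ✓ → 43
loan_id=81: ✓ → 85
loan_id=82: ✓ → 87
loan_id=83: ✓ → 44
rate_bp_sum = 88 + 70 + 63 + 38 + 70 + 115 + 28 + 94 + 74 + 43 + 85 + 87 + 44 = 899
—
[balance_sum: balance < 52186 AND rate_bp <= 839]
loan_id=70: ✓ → 88
loan_id=71: ✗
loan_id=72: ✓ → 63
loan_id=73: ✗
loan_id=74: ✗
loan_id=75: ✗
loan_id=76: ✗
loan_id=77: ✗
loan_id=78: ✓ → 74
loan_id=79: ✗
loan_id=80: ✓ → 43
loan_id=81: ✗
loan_id=82: ✗
loan_id=83: ✗
balance_sum = 88 + 63 + 74 + 43 = 268

rate_bp_sum=899, balance_sum=268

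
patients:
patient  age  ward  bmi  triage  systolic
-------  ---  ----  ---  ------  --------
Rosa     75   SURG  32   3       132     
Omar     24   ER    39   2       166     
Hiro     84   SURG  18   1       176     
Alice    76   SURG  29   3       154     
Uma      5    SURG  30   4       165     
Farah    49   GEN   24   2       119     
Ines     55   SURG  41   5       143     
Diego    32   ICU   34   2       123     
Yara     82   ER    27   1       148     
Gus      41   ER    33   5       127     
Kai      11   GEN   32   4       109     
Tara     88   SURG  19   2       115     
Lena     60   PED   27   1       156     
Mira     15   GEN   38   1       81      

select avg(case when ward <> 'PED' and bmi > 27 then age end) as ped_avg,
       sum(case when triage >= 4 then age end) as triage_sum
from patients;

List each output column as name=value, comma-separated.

ped_avg=37.1111111111, triage_sum=112

[ped_avg: ward <> 'PED' and bmi > 27]
patient=Rosa: ✓ → 75
patient=Omar: ✓ → 24
patient=Hiro: ✗
patient=Alice: ✓ → 76
patient=Uma: ✓ → 5
patient=Farah: ✗
patient=Ines: ✓ → 55
patient=Diego: ✓ → 32
patient=Yara: ✗
patient=Gus: ✓ → 41
patient=Kai: ✓ → 11
patient=Tara: ✗
patient=Lena: ✗
patient=Mira: ✓ → 15
ped_avg = (75 + 24 + 76 + 5 + 55 + 32 + 41 + 11 + 15) / 9 = 37.1111111111
—
[triage_sum: triage >= 4]
patient=Rosa: ✗
patient=Omar: ✗
patient=Hiro: ✗
patient=Alice: ✗
patient=Uma: ✓ → 5
patient=Farah: ✗
patient=Ines: ✓ → 55
patient=Diego: ✗
patient=Yara: ✗
patient=Gus: ✓ → 41
patient=Kai: ✓ → 11
patient=Tara: ✗
patient=Lena: ✗
patient=Mira: ✗
triage_sum = 5 + 55 + 41 + 11 = 112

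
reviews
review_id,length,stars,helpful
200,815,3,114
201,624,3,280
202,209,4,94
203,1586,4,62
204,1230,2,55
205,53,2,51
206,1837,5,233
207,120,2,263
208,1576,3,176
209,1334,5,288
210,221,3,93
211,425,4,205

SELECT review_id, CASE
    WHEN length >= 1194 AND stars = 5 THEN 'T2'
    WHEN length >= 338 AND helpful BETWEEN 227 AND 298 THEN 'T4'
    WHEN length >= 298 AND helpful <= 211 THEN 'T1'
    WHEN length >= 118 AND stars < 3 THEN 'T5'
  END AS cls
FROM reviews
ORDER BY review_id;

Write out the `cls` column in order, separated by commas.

review_id=200: length >= 298 AND helpful <= 211 → T1
review_id=201: length >= 338 AND helpful BETWEEN 227 AND 298 → T4
review_id=202: (no match → NULL) → NULL
review_id=203: length >= 298 AND helpful <= 211 → T1
review_id=204: length >= 298 AND helpful <= 211 → T1
review_id=205: (no match → NULL) → NULL
review_id=206: length >= 1194 AND stars = 5 → T2
review_id=207: length >= 118 AND stars < 3 → T5
review_id=208: length >= 298 AND helpful <= 211 → T1
review_id=209: length >= 1194 AND stars = 5 → T2
review_id=210: (no match → NULL) → NULL
review_id=211: length >= 298 AND helpful <= 211 → T1

T1, T4, NULL, T1, T1, NULL, T2, T5, T1, T2, NULL, T1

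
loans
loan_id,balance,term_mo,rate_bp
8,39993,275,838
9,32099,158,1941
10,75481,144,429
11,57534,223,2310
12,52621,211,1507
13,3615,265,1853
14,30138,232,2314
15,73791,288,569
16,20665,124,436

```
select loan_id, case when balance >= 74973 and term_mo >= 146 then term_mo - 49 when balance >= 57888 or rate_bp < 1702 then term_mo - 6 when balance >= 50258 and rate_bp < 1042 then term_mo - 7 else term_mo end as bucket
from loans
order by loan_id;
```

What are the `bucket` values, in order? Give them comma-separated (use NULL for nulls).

loan_id=8: balance >= 57888 or rate_bp < 1702 → 269
loan_id=9: ELSE → 158
loan_id=10: balance >= 57888 or rate_bp < 1702 → 138
loan_id=11: ELSE → 223
loan_id=12: balance >= 57888 or rate_bp < 1702 → 205
loan_id=13: ELSE → 265
loan_id=14: ELSE → 232
loan_id=15: balance >= 57888 or rate_bp < 1702 → 282
loan_id=16: balance >= 57888 or rate_bp < 1702 → 118

269, 158, 138, 223, 205, 265, 232, 282, 118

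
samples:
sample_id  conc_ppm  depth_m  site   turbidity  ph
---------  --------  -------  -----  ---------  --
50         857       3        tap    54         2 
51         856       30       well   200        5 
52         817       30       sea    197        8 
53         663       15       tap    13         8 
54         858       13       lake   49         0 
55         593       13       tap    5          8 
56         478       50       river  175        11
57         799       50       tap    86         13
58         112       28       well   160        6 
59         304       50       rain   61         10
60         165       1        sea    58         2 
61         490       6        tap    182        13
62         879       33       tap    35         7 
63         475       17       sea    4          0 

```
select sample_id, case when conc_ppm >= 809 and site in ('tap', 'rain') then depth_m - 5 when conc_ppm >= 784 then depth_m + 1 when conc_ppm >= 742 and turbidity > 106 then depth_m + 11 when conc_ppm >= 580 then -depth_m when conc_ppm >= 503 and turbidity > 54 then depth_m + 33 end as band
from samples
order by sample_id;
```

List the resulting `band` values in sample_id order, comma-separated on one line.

sample_id=50: conc_ppm >= 809 and site in ('tap', 'rain') → -2
sample_id=51: conc_ppm >= 784 → 31
sample_id=52: conc_ppm >= 784 → 31
sample_id=53: conc_ppm >= 580 → -15
sample_id=54: conc_ppm >= 784 → 14
sample_id=55: conc_ppm >= 580 → -13
sample_id=56: (no match → NULL) → NULL
sample_id=57: conc_ppm >= 784 → 51
sample_id=58: (no match → NULL) → NULL
sample_id=59: (no match → NULL) → NULL
sample_id=60: (no match → NULL) → NULL
sample_id=61: (no match → NULL) → NULL
sample_id=62: conc_ppm >= 809 and site in ('tap', 'rain') → 28
sample_id=63: (no match → NULL) → NULL

-2, 31, 31, -15, 14, -13, NULL, 51, NULL, NULL, NULL, NULL, 28, NULL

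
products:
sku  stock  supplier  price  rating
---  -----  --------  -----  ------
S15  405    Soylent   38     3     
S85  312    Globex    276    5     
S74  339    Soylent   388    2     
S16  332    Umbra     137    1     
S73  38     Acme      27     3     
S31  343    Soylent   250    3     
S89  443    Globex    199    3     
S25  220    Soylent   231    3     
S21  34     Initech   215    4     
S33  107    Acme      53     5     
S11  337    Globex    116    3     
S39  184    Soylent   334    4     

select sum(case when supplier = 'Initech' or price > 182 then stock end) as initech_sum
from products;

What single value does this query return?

sku=S15: ✗
sku=S85: ✓ → 312
sku=S74: ✓ → 339
sku=S16: ✗
sku=S73: ✗
sku=S31: ✓ → 343
sku=S89: ✓ → 443
sku=S25: ✓ → 220
sku=S21: ✓ → 34
sku=S33: ✗
sku=S11: ✗
sku=S39: ✓ → 184
initech_sum = 312 + 339 + 343 + 443 + 220 + 34 + 184 = 1875

1875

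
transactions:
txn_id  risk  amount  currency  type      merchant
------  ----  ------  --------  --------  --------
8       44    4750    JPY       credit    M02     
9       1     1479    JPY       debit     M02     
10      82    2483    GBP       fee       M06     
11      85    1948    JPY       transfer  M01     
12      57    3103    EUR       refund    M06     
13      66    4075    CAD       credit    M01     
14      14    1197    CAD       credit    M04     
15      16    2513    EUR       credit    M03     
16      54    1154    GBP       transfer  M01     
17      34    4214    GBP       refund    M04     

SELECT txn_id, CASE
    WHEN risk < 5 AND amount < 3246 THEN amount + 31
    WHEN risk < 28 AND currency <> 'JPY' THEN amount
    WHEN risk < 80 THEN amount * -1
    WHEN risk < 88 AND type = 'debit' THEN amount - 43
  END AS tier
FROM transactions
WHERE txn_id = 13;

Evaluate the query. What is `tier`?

txn_id = 13: risk=66, amount=4075, currency=CAD, type=credit, merchant=M01.
risk < 5 AND amount < 3246 → false
risk < 28 AND currency <> 'JPY' → false
risk < 80 → true → -4075

-4075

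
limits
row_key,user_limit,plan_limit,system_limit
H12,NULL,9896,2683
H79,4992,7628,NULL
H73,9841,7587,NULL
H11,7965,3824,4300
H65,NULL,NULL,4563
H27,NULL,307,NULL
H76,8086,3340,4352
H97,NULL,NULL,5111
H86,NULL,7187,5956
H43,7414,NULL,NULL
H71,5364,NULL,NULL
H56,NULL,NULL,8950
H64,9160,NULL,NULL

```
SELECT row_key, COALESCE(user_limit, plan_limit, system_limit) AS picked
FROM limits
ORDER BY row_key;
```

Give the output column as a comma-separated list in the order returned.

7965, 9896, 307, 7414, 8950, 9160, 4563, 5364, 9841, 8086, 4992, 7187, 5111

row_key=H11: user_limit=7965 → 7965
row_key=H12: user_limit=NULL, plan_limit=9896 → 9896
row_key=H27: user_limit=NULL, plan_limit=307 → 307
row_key=H43: user_limit=7414 → 7414
row_key=H56: user_limit=NULL, plan_limit=NULL, system_limit=8950 → 8950
row_key=H64: user_limit=9160 → 9160
row_key=H65: user_limit=NULL, plan_limit=NULL, system_limit=4563 → 4563
row_key=H71: user_limit=5364 → 5364
row_key=H73: user_limit=9841 → 9841
row_key=H76: user_limit=8086 → 8086
row_key=H79: user_limit=4992 → 4992
row_key=H86: user_limit=NULL, plan_limit=7187 → 7187
row_key=H97: user_limit=NULL, plan_limit=NULL, system_limit=5111 → 5111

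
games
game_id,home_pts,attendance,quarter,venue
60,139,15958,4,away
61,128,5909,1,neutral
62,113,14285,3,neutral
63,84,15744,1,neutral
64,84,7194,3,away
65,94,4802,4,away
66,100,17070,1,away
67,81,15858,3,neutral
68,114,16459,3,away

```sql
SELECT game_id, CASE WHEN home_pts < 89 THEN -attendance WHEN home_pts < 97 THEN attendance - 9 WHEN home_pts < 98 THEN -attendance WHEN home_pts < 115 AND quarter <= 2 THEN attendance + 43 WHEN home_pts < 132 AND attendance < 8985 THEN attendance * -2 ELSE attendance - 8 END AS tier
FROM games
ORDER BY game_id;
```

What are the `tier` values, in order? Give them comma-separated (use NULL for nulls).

game_id=60: ELSE → 15950
game_id=61: home_pts < 132 AND attendance < 8985 → -11818
game_id=62: ELSE → 14277
game_id=63: home_pts < 89 → -15744
game_id=64: home_pts < 89 → -7194
game_id=65: home_pts < 97 → 4793
game_id=66: home_pts < 115 AND quarter <= 2 → 17113
game_id=67: home_pts < 89 → -15858
game_id=68: ELSE → 16451

15950, -11818, 14277, -15744, -7194, 4793, 17113, -15858, 16451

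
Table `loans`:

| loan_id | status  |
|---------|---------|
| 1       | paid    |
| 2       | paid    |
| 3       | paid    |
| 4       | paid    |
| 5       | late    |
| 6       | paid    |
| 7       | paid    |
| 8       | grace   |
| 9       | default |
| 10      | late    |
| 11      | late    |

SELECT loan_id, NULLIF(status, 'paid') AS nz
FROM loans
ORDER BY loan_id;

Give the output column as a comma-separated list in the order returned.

NULL, NULL, NULL, NULL, late, NULL, NULL, grace, default, late, late

loan_id=1: status=paid vs paid: equal → NULL
loan_id=2: status=paid vs paid: equal → NULL
loan_id=3: status=paid vs paid: equal → NULL
loan_id=4: status=paid vs paid: equal → NULL
loan_id=5: status=late vs paid: differ → late
loan_id=6: status=paid vs paid: equal → NULL
loan_id=7: status=paid vs paid: equal → NULL
loan_id=8: status=grace vs paid: differ → grace
loan_id=9: status=default vs paid: differ → default
loan_id=10: status=late vs paid: differ → late
loan_id=11: status=late vs paid: differ → late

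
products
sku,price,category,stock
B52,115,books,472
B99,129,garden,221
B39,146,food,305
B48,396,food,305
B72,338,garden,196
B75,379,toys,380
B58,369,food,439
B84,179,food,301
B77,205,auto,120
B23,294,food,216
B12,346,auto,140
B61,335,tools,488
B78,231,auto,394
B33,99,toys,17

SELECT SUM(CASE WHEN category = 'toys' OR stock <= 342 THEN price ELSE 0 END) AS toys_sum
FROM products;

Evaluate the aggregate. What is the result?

sku=B52: ✗
sku=B99: ✓ → 129
sku=B39: ✓ → 146
sku=B48: ✓ → 396
sku=B72: ✓ → 338
sku=B75: ✓ → 379
sku=B58: ✗
sku=B84: ✓ → 179
sku=B77: ✓ → 205
sku=B23: ✓ → 294
sku=B12: ✓ → 346
sku=B61: ✗
sku=B78: ✗
sku=B33: ✓ → 99
toys_sum = 129 + 146 + 396 + 338 + 379 + 179 + 205 + 294 + 346 + 99 = 2511

2511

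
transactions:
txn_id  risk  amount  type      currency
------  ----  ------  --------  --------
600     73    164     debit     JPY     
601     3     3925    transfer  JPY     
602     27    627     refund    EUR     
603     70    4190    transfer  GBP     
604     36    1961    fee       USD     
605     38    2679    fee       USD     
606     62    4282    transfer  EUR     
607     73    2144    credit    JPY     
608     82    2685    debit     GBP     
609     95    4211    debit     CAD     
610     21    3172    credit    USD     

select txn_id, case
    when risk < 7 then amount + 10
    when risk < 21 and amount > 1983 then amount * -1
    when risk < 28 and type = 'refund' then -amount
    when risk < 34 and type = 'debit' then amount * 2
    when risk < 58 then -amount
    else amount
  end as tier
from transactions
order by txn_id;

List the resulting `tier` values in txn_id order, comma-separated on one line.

164, 3935, -627, 4190, -1961, -2679, 4282, 2144, 2685, 4211, -3172

txn_id=600: ELSE → 164
txn_id=601: risk < 7 → 3935
txn_id=602: risk < 28 and type = 'refund' → -627
txn_id=603: ELSE → 4190
txn_id=604: risk < 58 → -1961
txn_id=605: risk < 58 → -2679
txn_id=606: ELSE → 4282
txn_id=607: ELSE → 2144
txn_id=608: ELSE → 2685
txn_id=609: ELSE → 4211
txn_id=610: risk < 58 → -3172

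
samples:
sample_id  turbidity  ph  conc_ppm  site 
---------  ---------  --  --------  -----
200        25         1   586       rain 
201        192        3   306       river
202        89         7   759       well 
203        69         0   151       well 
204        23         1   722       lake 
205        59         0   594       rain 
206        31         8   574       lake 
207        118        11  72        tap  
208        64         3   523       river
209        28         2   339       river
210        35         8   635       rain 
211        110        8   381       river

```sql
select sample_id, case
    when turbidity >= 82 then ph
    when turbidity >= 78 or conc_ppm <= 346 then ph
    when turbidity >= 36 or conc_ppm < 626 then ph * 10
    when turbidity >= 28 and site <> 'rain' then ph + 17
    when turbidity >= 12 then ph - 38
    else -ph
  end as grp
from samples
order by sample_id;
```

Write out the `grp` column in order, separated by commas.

10, 3, 7, 0, -37, 0, 80, 11, 30, 2, -30, 8

sample_id=200: turbidity >= 36 or conc_ppm < 626 → 10
sample_id=201: turbidity >= 82 → 3
sample_id=202: turbidity >= 82 → 7
sample_id=203: turbidity >= 78 or conc_ppm <= 346 → 0
sample_id=204: turbidity >= 12 → -37
sample_id=205: turbidity >= 36 or conc_ppm < 626 → 0
sample_id=206: turbidity >= 36 or conc_ppm < 626 → 80
sample_id=207: turbidity >= 82 → 11
sample_id=208: turbidity >= 36 or conc_ppm < 626 → 30
sample_id=209: turbidity >= 78 or conc_ppm <= 346 → 2
sample_id=210: turbidity >= 12 → -30
sample_id=211: turbidity >= 82 → 8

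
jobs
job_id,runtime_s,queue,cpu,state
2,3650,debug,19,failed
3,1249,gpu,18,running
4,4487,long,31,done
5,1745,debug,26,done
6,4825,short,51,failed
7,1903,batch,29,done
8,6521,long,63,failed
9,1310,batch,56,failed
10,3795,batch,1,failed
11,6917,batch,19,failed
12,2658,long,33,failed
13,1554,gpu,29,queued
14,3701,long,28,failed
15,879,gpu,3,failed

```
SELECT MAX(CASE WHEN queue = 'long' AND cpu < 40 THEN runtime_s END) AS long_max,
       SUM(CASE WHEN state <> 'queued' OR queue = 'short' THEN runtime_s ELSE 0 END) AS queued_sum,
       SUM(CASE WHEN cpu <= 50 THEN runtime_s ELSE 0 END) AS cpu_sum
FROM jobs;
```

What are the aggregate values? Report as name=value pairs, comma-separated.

long_max=4487, queued_sum=43640, cpu_sum=32538

[long_max: queue = 'long' AND cpu < 40]
job_id=2: ✗
job_id=3: ✗
job_id=4: ✓ → 4487
job_id=5: ✗
job_id=6: ✗
job_id=7: ✗
job_id=8: ✗
job_id=9: ✗
job_id=10: ✗
job_id=11: ✗
job_id=12: ✓ → 2658
job_id=13: ✗
job_id=14: ✓ → 3701
job_id=15: ✗
long_max = MAX(4487, 2658, 3701) = 4487
—
[queued_sum: state <> 'queued' OR queue = 'short']
job_id=2: ✓ → 3650
job_id=3: ✓ → 1249
job_id=4: ✓ → 4487
job_id=5: ✓ → 1745
job_id=6: ✓ → 4825
job_id=7: ✓ → 1903
job_id=8: ✓ → 6521
job_id=9: ✓ → 1310
job_id=10: ✓ → 3795
job_id=11: ✓ → 6917
job_id=12: ✓ → 2658
job_id=13: ✗
job_id=14: ✓ → 3701
job_id=15: ✓ → 879
queued_sum = 3650 + 1249 + 4487 + 1745 + 4825 + 1903 + 6521 + 1310 + 3795 + 6917 + 2658 + 3701 + 879 = 43640
—
[cpu_sum: cpu <= 50]
job_id=2: ✓ → 3650
job_id=3: ✓ → 1249
job_id=4: ✓ → 4487
job_id=5: ✓ → 1745
job_id=6: ✗
job_id=7: ✓ → 1903
job_id=8: ✗
job_id=9: ✗
job_id=10: ✓ → 3795
job_id=11: ✓ → 6917
job_id=12: ✓ → 2658
job_id=13: ✓ → 1554
job_id=14: ✓ → 3701
job_id=15: ✓ → 879
cpu_sum = 3650 + 1249 + 4487 + 1745 + 1903 + 3795 + 6917 + 2658 + 1554 + 3701 + 879 = 32538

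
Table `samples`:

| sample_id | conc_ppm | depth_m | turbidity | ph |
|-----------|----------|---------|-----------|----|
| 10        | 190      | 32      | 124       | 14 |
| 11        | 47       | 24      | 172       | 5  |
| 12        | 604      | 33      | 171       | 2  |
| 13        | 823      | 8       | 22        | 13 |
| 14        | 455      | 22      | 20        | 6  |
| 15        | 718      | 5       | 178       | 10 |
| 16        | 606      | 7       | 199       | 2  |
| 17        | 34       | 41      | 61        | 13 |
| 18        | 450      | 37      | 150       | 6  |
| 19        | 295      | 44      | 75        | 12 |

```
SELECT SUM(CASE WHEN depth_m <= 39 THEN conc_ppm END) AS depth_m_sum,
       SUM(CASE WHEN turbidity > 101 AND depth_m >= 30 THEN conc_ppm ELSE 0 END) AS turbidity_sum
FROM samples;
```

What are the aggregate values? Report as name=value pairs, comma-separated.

[depth_m_sum: depth_m <= 39]
sample_id=10: ✓ → 190
sample_id=11: ✓ → 47
sample_id=12: ✓ → 604
sample_id=13: ✓ → 823
sample_id=14: ✓ → 455
sample_id=15: ✓ → 718
sample_id=16: ✓ → 606
sample_id=17: ✗
sample_id=18: ✓ → 450
sample_id=19: ✗
depth_m_sum = 190 + 47 + 604 + 823 + 455 + 718 + 606 + 450 = 3893
—
[turbidity_sum: turbidity > 101 AND depth_m >= 30]
sample_id=10: ✓ → 190
sample_id=11: ✗
sample_id=12: ✓ → 604
sample_id=13: ✗
sample_id=14: ✗
sample_id=15: ✗
sample_id=16: ✗
sample_id=17: ✗
sample_id=18: ✓ → 450
sample_id=19: ✗
turbidity_sum = 190 + 604 + 450 = 1244

depth_m_sum=3893, turbidity_sum=1244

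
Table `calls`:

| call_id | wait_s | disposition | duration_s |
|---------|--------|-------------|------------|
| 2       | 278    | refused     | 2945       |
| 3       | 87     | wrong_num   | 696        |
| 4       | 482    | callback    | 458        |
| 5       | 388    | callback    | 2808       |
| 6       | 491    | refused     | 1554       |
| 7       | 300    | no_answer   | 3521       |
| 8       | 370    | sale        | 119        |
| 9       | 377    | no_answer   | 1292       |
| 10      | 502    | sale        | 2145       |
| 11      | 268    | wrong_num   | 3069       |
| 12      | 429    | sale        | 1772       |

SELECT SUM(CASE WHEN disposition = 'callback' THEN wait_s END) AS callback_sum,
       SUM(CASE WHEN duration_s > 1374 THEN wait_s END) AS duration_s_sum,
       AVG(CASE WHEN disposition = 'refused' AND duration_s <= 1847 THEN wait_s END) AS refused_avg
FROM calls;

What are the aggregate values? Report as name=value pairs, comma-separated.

[callback_sum: disposition = 'callback']
call_id=2: ✗
call_id=3: ✗
call_id=4: ✓ → 482
call_id=5: ✓ → 388
call_id=6: ✗
call_id=7: ✗
call_id=8: ✗
call_id=9: ✗
call_id=10: ✗
call_id=11: ✗
call_id=12: ✗
callback_sum = 482 + 388 = 870
—
[duration_s_sum: duration_s > 1374]
call_id=2: ✓ → 278
call_id=3: ✗
call_id=4: ✗
call_id=5: ✓ → 388
call_id=6: ✓ → 491
call_id=7: ✓ → 300
call_id=8: ✗
call_id=9: ✗
call_id=10: ✓ → 502
call_id=11: ✓ → 268
call_id=12: ✓ → 429
duration_s_sum = 278 + 388 + 491 + 300 + 502 + 268 + 429 = 2656
—
[refused_avg: disposition = 'refused' AND duration_s <= 1847]
call_id=2: ✗
call_id=3: ✗
call_id=4: ✗
call_id=5: ✗
call_id=6: ✓ → 491
call_id=7: ✗
call_id=8: ✗
call_id=9: ✗
call_id=10: ✗
call_id=11: ✗
call_id=12: ✗
refused_avg = 491

callback_sum=870, duration_s_sum=2656, refused_avg=491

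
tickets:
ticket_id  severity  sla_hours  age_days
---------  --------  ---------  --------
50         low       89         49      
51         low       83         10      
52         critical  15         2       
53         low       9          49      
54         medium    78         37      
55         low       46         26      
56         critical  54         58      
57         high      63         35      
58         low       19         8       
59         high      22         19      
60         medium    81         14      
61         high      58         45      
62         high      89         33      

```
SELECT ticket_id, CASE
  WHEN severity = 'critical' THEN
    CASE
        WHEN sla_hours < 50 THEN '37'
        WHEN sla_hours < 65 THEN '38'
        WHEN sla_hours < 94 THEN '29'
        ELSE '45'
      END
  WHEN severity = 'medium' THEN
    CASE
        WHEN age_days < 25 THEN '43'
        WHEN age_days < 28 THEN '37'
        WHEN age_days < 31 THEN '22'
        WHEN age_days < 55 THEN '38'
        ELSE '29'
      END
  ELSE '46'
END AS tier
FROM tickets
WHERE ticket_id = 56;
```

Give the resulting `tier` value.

ticket_id = 56: severity=critical, sla_hours=54, age_days=58.
severity='critical' → inner[sla_hours < 65] → 38

38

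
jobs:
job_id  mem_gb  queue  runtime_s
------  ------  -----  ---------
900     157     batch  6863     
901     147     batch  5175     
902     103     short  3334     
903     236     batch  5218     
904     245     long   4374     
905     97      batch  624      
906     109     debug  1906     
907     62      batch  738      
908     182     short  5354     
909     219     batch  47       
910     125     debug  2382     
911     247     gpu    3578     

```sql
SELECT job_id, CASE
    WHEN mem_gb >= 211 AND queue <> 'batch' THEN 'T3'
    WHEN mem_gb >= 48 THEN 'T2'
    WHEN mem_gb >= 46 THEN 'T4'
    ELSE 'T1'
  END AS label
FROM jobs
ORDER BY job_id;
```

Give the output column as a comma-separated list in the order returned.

job_id=900: mem_gb >= 48 → T2
job_id=901: mem_gb >= 48 → T2
job_id=902: mem_gb >= 48 → T2
job_id=903: mem_gb >= 48 → T2
job_id=904: mem_gb >= 211 AND queue <> 'batch' → T3
job_id=905: mem_gb >= 48 → T2
job_id=906: mem_gb >= 48 → T2
job_id=907: mem_gb >= 48 → T2
job_id=908: mem_gb >= 48 → T2
job_id=909: mem_gb >= 48 → T2
job_id=910: mem_gb >= 48 → T2
job_id=911: mem_gb >= 211 AND queue <> 'batch' → T3

T2, T2, T2, T2, T3, T2, T2, T2, T2, T2, T2, T3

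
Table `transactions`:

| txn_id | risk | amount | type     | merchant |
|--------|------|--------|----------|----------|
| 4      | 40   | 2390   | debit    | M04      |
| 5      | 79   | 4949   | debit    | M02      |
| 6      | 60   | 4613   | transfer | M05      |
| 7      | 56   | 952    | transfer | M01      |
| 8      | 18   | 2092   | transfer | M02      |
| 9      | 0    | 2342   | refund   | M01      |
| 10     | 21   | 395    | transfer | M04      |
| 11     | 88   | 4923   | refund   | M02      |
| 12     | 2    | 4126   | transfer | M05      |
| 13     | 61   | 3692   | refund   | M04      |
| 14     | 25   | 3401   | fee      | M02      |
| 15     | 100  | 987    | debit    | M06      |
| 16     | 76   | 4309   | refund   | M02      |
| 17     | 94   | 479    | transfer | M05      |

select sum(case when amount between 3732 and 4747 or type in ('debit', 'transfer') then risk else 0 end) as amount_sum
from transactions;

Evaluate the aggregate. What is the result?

txn_id=4: ✓ → 40
txn_id=5: ✓ → 79
txn_id=6: ✓ → 60
txn_id=7: ✓ → 56
txn_id=8: ✓ → 18
txn_id=9: ✗
txn_id=10: ✓ → 21
txn_id=11: ✗
txn_id=12: ✓ → 2
txn_id=13: ✗
txn_id=14: ✗
txn_id=15: ✓ → 100
txn_id=16: ✓ → 76
txn_id=17: ✓ → 94
amount_sum = 40 + 79 + 60 + 56 + 18 + 21 + 2 + 100 + 76 + 94 = 546

546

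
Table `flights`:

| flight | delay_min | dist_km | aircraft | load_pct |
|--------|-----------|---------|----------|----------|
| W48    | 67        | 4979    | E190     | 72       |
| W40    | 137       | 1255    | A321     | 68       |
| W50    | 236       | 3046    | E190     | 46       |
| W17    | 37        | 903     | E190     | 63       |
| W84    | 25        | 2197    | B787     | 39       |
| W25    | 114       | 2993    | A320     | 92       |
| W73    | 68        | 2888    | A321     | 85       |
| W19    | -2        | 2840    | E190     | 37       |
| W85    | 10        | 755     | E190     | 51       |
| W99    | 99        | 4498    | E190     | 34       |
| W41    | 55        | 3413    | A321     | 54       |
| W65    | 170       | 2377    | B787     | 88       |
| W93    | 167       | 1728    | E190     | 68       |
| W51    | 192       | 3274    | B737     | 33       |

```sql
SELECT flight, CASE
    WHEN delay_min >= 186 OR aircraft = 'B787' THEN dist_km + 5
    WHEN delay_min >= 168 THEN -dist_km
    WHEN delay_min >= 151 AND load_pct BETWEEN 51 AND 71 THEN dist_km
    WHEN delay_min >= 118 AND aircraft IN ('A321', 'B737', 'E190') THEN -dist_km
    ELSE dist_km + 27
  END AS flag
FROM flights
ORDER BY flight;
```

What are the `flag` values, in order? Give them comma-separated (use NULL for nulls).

flight=W17: ELSE → 930
flight=W19: ELSE → 2867
flight=W25: ELSE → 3020
flight=W40: delay_min >= 118 AND aircraft IN ('A321', 'B737', 'E190') → -1255
flight=W41: ELSE → 3440
flight=W48: ELSE → 5006
flight=W50: delay_min >= 186 OR aircraft = 'B787' → 3051
flight=W51: delay_min >= 186 OR aircraft = 'B787' → 3279
flight=W65: delay_min >= 186 OR aircraft = 'B787' → 2382
flight=W73: ELSE → 2915
flight=W84: delay_min >= 186 OR aircraft = 'B787' → 2202
flight=W85: ELSE → 782
flight=W93: delay_min >= 151 AND load_pct BETWEEN 51 AND 71 → 1728
flight=W99: ELSE → 4525

930, 2867, 3020, -1255, 3440, 5006, 3051, 3279, 2382, 2915, 2202, 782, 1728, 4525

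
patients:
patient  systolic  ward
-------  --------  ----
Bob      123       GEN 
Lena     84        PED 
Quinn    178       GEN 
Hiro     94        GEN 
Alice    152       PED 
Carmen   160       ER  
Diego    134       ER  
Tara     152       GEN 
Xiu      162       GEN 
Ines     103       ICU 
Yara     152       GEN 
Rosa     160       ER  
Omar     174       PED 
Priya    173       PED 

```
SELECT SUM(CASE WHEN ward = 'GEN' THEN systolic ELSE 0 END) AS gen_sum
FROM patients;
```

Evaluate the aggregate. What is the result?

861

patient=Bob: ✓ → 123
patient=Lena: ✗
patient=Quinn: ✓ → 178
patient=Hiro: ✓ → 94
patient=Alice: ✗
patient=Carmen: ✗
patient=Diego: ✗
patient=Tara: ✓ → 152
patient=Xiu: ✓ → 162
patient=Ines: ✗
patient=Yara: ✓ → 152
patient=Rosa: ✗
patient=Omar: ✗
patient=Priya: ✗
gen_sum = 123 + 178 + 94 + 152 + 162 + 152 = 861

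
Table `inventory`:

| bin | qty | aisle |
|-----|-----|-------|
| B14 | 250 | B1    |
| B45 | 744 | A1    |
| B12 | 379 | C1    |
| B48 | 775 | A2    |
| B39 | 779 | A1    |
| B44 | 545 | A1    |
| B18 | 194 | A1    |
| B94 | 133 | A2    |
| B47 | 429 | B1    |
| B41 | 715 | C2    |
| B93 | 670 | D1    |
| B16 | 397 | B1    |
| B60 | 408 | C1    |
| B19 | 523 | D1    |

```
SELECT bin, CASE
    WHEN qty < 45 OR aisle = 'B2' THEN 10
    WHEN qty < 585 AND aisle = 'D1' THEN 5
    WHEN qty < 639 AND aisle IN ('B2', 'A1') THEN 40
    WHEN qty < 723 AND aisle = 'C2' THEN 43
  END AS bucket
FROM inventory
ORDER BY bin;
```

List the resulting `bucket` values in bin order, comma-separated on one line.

NULL, NULL, NULL, 40, 5, NULL, 43, 40, NULL, NULL, NULL, NULL, NULL, NULL

bin=B12: (no match → NULL) → NULL
bin=B14: (no match → NULL) → NULL
bin=B16: (no match → NULL) → NULL
bin=B18: qty < 639 AND aisle IN ('B2', 'A1') → 40
bin=B19: qty < 585 AND aisle = 'D1' → 5
bin=B39: (no match → NULL) → NULL
bin=B41: qty < 723 AND aisle = 'C2' → 43
bin=B44: qty < 639 AND aisle IN ('B2', 'A1') → 40
bin=B45: (no match → NULL) → NULL
bin=B47: (no match → NULL) → NULL
bin=B48: (no match → NULL) → NULL
bin=B60: (no match → NULL) → NULL
bin=B93: (no match → NULL) → NULL
bin=B94: (no match → NULL) → NULL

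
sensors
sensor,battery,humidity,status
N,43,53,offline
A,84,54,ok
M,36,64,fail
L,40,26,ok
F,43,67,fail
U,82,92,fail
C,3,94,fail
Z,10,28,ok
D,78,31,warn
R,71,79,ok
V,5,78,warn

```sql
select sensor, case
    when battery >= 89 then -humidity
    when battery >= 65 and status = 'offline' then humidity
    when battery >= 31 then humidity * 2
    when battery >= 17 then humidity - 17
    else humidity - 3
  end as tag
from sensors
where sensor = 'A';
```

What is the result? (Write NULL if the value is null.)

sensor = A: battery=84, humidity=54, status=ok.
battery >= 89 → false
battery >= 65 and status = 'offline' → false
battery >= 31 → true → 108

108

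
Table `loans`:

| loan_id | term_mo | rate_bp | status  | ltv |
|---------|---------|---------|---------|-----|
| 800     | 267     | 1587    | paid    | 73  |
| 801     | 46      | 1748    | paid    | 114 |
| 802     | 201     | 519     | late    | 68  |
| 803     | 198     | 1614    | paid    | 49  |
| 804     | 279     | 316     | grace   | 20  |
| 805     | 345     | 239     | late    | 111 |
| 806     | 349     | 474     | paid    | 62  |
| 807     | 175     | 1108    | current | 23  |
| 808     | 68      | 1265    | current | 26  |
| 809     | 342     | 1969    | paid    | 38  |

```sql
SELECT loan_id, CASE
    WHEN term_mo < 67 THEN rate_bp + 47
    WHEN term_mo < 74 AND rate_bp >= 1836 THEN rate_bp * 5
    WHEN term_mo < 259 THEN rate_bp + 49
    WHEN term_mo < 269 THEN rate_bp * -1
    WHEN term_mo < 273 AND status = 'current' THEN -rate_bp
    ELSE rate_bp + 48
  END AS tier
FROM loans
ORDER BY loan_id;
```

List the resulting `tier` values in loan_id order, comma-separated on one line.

-1587, 1795, 568, 1663, 364, 287, 522, 1157, 1314, 2017

loan_id=800: term_mo < 269 → -1587
loan_id=801: term_mo < 67 → 1795
loan_id=802: term_mo < 259 → 568
loan_id=803: term_mo < 259 → 1663
loan_id=804: ELSE → 364
loan_id=805: ELSE → 287
loan_id=806: ELSE → 522
loan_id=807: term_mo < 259 → 1157
loan_id=808: term_mo < 259 → 1314
loan_id=809: ELSE → 2017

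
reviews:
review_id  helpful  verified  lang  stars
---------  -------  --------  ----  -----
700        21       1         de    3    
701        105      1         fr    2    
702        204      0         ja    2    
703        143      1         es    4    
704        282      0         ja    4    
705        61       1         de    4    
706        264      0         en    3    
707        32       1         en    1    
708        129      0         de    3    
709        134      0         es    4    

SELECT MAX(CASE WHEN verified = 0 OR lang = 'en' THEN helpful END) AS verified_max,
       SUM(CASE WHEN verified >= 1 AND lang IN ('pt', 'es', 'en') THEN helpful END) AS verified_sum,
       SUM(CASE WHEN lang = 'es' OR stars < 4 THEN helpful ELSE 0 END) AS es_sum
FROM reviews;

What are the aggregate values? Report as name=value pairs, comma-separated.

verified_max=282, verified_sum=175, es_sum=1032

[verified_max: verified = 0 OR lang = 'en']
review_id=700: ✗
review_id=701: ✗
review_id=702: ✓ → 204
review_id=703: ✗
review_id=704: ✓ → 282
review_id=705: ✗
review_id=706: ✓ → 264
review_id=707: ✓ → 32
review_id=708: ✓ → 129
review_id=709: ✓ → 134
verified_max = MAX(204, 282, 264, 32, 129, 134) = 282
—
[verified_sum: verified >= 1 AND lang IN ('pt', 'es', 'en')]
review_id=700: ✗
review_id=701: ✗
review_id=702: ✗
review_id=703: ✓ → 143
review_id=704: ✗
review_id=705: ✗
review_id=706: ✗
review_id=707: ✓ → 32
review_id=708: ✗
review_id=709: ✗
verified_sum = 143 + 32 = 175
—
[es_sum: lang = 'es' OR stars < 4]
review_id=700: ✓ → 21
review_id=701: ✓ → 105
review_id=702: ✓ → 204
review_id=703: ✓ → 143
review_id=704: ✗
review_id=705: ✗
review_id=706: ✓ → 264
review_id=707: ✓ → 32
review_id=708: ✓ → 129
review_id=709: ✓ → 134
es_sum = 21 + 105 + 204 + 143 + 264 + 32 + 129 + 134 = 1032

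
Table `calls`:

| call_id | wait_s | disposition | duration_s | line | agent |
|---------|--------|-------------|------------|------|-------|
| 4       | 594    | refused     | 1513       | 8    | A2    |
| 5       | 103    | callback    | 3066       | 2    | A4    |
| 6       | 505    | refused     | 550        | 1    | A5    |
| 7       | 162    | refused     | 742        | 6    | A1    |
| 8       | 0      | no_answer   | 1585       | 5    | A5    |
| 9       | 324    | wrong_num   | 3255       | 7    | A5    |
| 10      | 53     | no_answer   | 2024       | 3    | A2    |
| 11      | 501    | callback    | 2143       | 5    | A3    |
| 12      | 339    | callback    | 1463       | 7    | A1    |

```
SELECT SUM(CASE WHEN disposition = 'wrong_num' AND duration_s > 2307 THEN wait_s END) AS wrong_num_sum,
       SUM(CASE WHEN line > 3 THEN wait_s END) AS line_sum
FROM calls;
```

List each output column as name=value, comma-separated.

wrong_num_sum=324, line_sum=1920

[wrong_num_sum: disposition = 'wrong_num' AND duration_s > 2307]
call_id=4: ✗
call_id=5: ✗
call_id=6: ✗
call_id=7: ✗
call_id=8: ✗
call_id=9: ✓ → 324
call_id=10: ✗
call_id=11: ✗
call_id=12: ✗
wrong_num_sum = 324
—
[line_sum: line > 3]
call_id=4: ✓ → 594
call_id=5: ✗
call_id=6: ✗
call_id=7: ✓ → 162
call_id=8: ✓ → 0
call_id=9: ✓ → 324
call_id=10: ✗
call_id=11: ✓ → 501
call_id=12: ✓ → 339
line_sum = 594 + 162 + 324 + 501 + 339 = 1920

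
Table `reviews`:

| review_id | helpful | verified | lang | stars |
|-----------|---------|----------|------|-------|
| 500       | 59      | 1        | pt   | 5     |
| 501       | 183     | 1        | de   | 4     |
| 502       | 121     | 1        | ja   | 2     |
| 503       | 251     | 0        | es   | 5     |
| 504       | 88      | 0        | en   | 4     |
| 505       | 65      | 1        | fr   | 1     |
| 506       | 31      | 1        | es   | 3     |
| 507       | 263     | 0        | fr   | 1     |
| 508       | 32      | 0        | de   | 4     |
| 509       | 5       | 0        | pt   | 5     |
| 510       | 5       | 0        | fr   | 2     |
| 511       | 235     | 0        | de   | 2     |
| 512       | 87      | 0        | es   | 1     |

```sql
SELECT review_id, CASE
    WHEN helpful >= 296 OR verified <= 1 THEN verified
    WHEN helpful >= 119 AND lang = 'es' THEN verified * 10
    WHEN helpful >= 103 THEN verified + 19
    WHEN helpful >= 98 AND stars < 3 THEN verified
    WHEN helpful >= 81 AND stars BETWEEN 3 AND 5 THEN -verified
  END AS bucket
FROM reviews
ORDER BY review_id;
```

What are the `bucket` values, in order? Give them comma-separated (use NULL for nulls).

review_id=500: helpful >= 296 OR verified <= 1 → 1
review_id=501: helpful >= 296 OR verified <= 1 → 1
review_id=502: helpful >= 296 OR verified <= 1 → 1
review_id=503: helpful >= 296 OR verified <= 1 → 0
review_id=504: helpful >= 296 OR verified <= 1 → 0
review_id=505: helpful >= 296 OR verified <= 1 → 1
review_id=506: helpful >= 296 OR verified <= 1 → 1
review_id=507: helpful >= 296 OR verified <= 1 → 0
review_id=508: helpful >= 296 OR verified <= 1 → 0
review_id=509: helpful >= 296 OR verified <= 1 → 0
review_id=510: helpful >= 296 OR verified <= 1 → 0
review_id=511: helpful >= 296 OR verified <= 1 → 0
review_id=512: helpful >= 296 OR verified <= 1 → 0

1, 1, 1, 0, 0, 1, 1, 0, 0, 0, 0, 0, 0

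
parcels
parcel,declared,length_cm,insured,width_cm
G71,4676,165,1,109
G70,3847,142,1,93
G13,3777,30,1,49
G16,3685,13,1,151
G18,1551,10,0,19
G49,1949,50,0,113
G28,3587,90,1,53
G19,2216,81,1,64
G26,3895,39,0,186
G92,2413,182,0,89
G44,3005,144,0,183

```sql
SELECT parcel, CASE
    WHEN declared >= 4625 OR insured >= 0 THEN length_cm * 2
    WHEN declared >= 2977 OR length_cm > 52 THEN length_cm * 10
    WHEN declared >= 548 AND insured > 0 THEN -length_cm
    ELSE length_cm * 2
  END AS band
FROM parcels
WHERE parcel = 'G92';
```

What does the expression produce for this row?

parcel = G92: declared=2413, length_cm=182, insured=0, width_cm=89.
declared >= 4625 OR insured >= 0 → true → 364

364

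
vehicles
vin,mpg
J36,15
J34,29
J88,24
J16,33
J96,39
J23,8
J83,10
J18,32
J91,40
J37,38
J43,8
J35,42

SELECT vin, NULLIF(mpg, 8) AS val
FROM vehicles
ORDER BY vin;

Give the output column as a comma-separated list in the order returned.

vin=J16: mpg=33 vs 8: differ → 33
vin=J18: mpg=32 vs 8: differ → 32
vin=J23: mpg=8 vs 8: equal → NULL
vin=J34: mpg=29 vs 8: differ → 29
vin=J35: mpg=42 vs 8: differ → 42
vin=J36: mpg=15 vs 8: differ → 15
vin=J37: mpg=38 vs 8: differ → 38
vin=J43: mpg=8 vs 8: equal → NULL
vin=J83: mpg=10 vs 8: differ → 10
vin=J88: mpg=24 vs 8: differ → 24
vin=J91: mpg=40 vs 8: differ → 40
vin=J96: mpg=39 vs 8: differ → 39

33, 32, NULL, 29, 42, 15, 38, NULL, 10, 24, 40, 39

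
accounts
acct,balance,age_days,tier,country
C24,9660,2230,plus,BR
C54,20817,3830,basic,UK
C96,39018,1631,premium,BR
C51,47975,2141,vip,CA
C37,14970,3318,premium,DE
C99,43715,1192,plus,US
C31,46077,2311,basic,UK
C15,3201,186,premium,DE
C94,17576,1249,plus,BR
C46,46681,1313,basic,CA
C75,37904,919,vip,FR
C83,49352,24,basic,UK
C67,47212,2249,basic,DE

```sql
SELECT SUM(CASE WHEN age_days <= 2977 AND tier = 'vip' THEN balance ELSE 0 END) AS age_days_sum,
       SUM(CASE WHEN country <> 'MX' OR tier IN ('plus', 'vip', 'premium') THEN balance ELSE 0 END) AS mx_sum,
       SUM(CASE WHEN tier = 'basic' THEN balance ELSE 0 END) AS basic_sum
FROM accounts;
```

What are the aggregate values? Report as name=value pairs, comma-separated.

age_days_sum=85879, mx_sum=424158, basic_sum=210139

[age_days_sum: age_days <= 2977 AND tier = 'vip']
acct=C24: ✗
acct=C54: ✗
acct=C96: ✗
acct=C51: ✓ → 47975
acct=C37: ✗
acct=C99: ✗
acct=C31: ✗
acct=C15: ✗
acct=C94: ✗
acct=C46: ✗
acct=C75: ✓ → 37904
acct=C83: ✗
acct=C67: ✗
age_days_sum = 47975 + 37904 = 85879
—
[mx_sum: country <> 'MX' OR tier IN ('plus', 'vip', 'premium')]
acct=C24: ✓ → 9660
acct=C54: ✓ → 20817
acct=C96: ✓ → 39018
acct=C51: ✓ → 47975
acct=C37: ✓ → 14970
acct=C99: ✓ → 43715
acct=C31: ✓ → 46077
acct=C15: ✓ → 3201
acct=C94: ✓ → 17576
acct=C46: ✓ → 46681
acct=C75: ✓ → 37904
acct=C83: ✓ → 49352
acct=C67: ✓ → 47212
mx_sum = 9660 + 20817 + 39018 + 47975 + 14970 + 43715 + 46077 + 3201 + 17576 + 46681 + 37904 + 49352 + 47212 = 424158
—
[basic_sum: tier = 'basic']
acct=C24: ✗
acct=C54: ✓ → 20817
acct=C96: ✗
acct=C51: ✗
acct=C37: ✗
acct=C99: ✗
acct=C31: ✓ → 46077
acct=C15: ✗
acct=C94: ✗
acct=C46: ✓ → 46681
acct=C75: ✗
acct=C83: ✓ → 49352
acct=C67: ✓ → 47212
basic_sum = 20817 + 46077 + 46681 + 49352 + 47212 = 210139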